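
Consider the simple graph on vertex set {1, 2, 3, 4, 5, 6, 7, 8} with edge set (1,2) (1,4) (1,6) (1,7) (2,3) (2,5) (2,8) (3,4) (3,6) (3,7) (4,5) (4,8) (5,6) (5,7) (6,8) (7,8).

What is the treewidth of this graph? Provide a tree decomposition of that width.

Treewidth 4.
Bags: B1 = {1, 3, 5, 6, 8}  B2 = {1, 3, 4, 5, 8}  B3 = {1, 3, 5, 7, 8}  B4 = {1, 2, 3, 5, 8}
Tree: B1–B2, B2–B3, B3–B4

The largest bag has 5 vertices, giving width 4; this decomposition certifies tw(G) ≤ 4. For the lower bound: the 5 vertex sets {6,8}, {4,5}, {3,7}, {1}, {2} are disjoint, each induces a connected subgraph, and every pair is joined by at least one edge of G. Contracting each set to a single vertex therefore yields K_{5} as a minor, and since treewidth is minor-monotone, tw(G) ≥ tw(K_{5}) = 4. Hence tw(G) = 4 exactly.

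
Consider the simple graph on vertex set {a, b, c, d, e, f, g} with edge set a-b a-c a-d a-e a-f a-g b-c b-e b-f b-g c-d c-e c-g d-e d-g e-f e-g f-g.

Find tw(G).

4

A width-4 tree decomposition is:
Bags: B1 = {a, b, c, e, g}  B2 = {a, b, e, f, g}  B3 = {a, c, d, e, g}
Tree: B1–B2, B1–B3
The largest bag has 5 vertices, giving width 4; this decomposition certifies tw(G) ≤ 4. On the other hand G contains the 5-clique {a, c, d, e, g}. A clique must lie in a single bag of any decomposition, so no decomposition can have width below 4. The upper and lower bounds meet at 4, so that is the treewidth.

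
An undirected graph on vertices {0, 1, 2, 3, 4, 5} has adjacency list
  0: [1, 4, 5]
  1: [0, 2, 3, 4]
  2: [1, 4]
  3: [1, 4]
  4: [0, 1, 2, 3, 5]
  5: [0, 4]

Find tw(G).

A width-2 tree decomposition is:
Bags: B1 = {1, 3, 4}  B2 = {0, 1, 4}  B3 = {1, 2, 4}  B4 = {0, 4, 5}
Tree: B1–B2, B2–B3, B2–B4
Every bag has size at most 3, so the width is 3 − 1 = 2 and tw(G) ≤ 2. Conversely, {0, 1, 4} is a clique of size 3, and the vertices of any clique must share a bag in every tree decomposition; so some bag has ≥ 3 vertices and tw(G) ≥ 2. Hence tw(G) = 2 exactly.

2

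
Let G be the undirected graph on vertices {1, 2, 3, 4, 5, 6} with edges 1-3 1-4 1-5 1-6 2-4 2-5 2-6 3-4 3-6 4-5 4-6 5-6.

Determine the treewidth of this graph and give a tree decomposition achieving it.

Treewidth 3.
One optimal decomposition is:
Bags: B1 = {1, 4, 5, 6}  B2 = {2, 4, 5, 6}  B3 = {1, 3, 4, 6}
Tree: B1–B2, B1–B3

Every bag has size at most 4, so the width is 4 − 1 = 3 and tw(G) ≤ 3. Conversely, {1, 3, 4, 6} is a clique of size 4, and the vertices of any clique must share a bag in every tree decomposition; so some bag has ≥ 4 vertices and tw(G) ≥ 3. Therefore the treewidth is 3.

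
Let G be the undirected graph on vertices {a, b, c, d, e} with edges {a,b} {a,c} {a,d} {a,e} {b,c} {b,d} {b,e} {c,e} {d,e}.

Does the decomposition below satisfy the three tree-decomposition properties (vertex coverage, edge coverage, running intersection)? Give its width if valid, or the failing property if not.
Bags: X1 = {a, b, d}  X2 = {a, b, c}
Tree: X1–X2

A tree decomposition must satisfy three properties: every vertex lies in some bag; for every edge, both endpoints lie together in some bag; and for every vertex, the bags containing it form a connected subtree. Here vertex e appears in no bag, so the decomposition is invalid.

No — vertex e appears in no bag.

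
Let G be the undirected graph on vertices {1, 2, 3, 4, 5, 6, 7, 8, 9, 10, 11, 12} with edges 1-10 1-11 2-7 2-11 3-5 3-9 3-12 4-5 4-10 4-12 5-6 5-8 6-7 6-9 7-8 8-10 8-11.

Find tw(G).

3

A width-3 tree decomposition is:
Bags: B1 = {1, 2, 7, 11}  B2 = {1, 7, 8, 11}  B3 = {1, 7, 8, 10}  B4 = {6, 7, 8, 10}  B5 = {5, 6, 8, 10}  B6 = {4, 5, 6, 10}  B7 = {4, 5, 6, 9}  B8 = {3, 4, 5, 9}  B9 = {3, 4, 9, 12}
Tree: B1–B2, B2–B3, B3–B4, B4–B5, B5–B6, B6–B7, B7–B8, B8–B9
Each bag holds 4 vertices, so the decomposition has width 3, which upper-bounds the treewidth. For the lower bound: the 4 vertex sets {1,2,11}, {7}, {8}, {4,5,6,10} are disjoint, each induces a connected subgraph, and every pair is joined by at least one edge of G. Contracting each set to a single vertex therefore yields K_{4} as a minor, and since treewidth is minor-monotone, tw(G) ≥ tw(K_{4}) = 3. Therefore the treewidth is 3.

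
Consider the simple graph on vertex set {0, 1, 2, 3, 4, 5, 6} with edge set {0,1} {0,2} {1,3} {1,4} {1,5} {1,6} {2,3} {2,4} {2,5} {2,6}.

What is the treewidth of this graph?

A width-2 tree decomposition is:
Bags: B1 = {0, 1, 2}  B2 = {1, 2, 3}  B3 = {1, 2, 6}  B4 = {1, 2, 4}  B5 = {1, 2, 5}
Tree: B1–B2, B2–B3, B3–B4, B4–B5
The largest bag has 3 vertices, giving width 2; this decomposition certifies tw(G) ≤ 2. Since 2–0–1–3–2 is a cycle in G, G is not acyclic. Forests are exactly the graphs of treewidth ≤ 1, so tw(G) ≥ 2. Combining the bounds, tw(G) = 2.

2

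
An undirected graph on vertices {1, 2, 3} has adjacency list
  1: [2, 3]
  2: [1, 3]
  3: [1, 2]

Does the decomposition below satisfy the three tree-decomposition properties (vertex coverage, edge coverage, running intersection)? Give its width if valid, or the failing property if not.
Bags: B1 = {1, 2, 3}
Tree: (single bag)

Vertex coverage: the bags together contain {1, 2, 3}, the full vertex set. Edge coverage: each edge of G has both endpoints in at least one bag. Running intersection: for every vertex, the bags containing it form a connected subtree. All three properties hold, so this is a valid tree decomposition of width max|bag| − 1 = 2, and hence tw(G) ≤ 2.

Yes; width 2.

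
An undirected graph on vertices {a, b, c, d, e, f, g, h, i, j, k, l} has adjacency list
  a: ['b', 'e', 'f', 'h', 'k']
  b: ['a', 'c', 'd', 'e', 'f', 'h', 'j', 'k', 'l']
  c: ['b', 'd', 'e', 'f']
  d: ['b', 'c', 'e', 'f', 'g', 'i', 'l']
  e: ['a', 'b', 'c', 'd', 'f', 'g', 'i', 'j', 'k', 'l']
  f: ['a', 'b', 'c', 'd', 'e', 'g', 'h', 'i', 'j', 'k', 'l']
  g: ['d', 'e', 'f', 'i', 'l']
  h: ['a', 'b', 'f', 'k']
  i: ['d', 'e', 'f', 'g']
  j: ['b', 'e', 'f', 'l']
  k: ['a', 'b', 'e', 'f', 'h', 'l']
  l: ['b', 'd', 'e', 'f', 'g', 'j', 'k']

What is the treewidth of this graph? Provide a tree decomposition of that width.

Each bag holds 5 vertices, so the decomposition has width 4, which upper-bounds the treewidth. For the lower bound, the 5 vertices {d, e, f, g, l} are pairwise adjacent, and any tree decomposition puts a clique entirely inside one bag — forcing width ≥ 4. Combining the bounds, tw(G) = 4.

Treewidth 4.
Bags: B1 = {b, d, e, f, l}  B2 = {d, e, f, g, l}  B3 = {d, e, f, g, i}  B4 = {b, e, f, k, l}  B5 = {a, b, e, f, k}  B6 = {b, e, f, j, l}  B7 = {b, c, d, e, f}  B8 = {a, b, f, h, k}
Tree: B1–B2, B2–B3, B1–B4, B4–B5, B1–B6, B1–B7, B5–B8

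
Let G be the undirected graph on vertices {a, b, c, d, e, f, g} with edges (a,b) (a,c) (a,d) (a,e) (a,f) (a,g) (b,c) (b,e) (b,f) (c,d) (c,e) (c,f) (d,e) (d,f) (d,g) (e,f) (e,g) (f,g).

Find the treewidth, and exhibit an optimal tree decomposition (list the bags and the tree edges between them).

Each bag holds 5 vertices, so the decomposition has width 4, which upper-bounds the treewidth. Conversely, {a, d, e, f, g} is a clique of size 5, and the vertices of any clique must share a bag in every tree decomposition; so some bag has ≥ 5 vertices and tw(G) ≥ 4. Combining the bounds, tw(G) = 4.

Treewidth 4.
One such decomposition:
Bags: B1 = {a, c, d, e, f}  B2 = {a, d, e, f, g}  B3 = {a, b, c, e, f}
Tree: B1–B2, B1–B3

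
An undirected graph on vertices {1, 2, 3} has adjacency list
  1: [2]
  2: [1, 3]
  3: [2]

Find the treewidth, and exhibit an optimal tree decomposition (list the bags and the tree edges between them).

The largest bag has 2 vertices, giving width 1; this decomposition certifies tw(G) ≤ 1. Any graph with an edge has treewidth ≥ 1, and G has the edge 2–1. Therefore the treewidth is 1.

Treewidth 1.
One optimal decomposition is:
Bags: B1 = {1, 2}  B2 = {2, 3}
Tree: B1–B2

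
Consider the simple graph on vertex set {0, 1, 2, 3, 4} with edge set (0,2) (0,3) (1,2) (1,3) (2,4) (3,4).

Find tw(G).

A width-2 tree decomposition is:
Bags: B1 = {1, 2, 3}  B2 = {0, 2, 3}  B3 = {2, 3, 4}
Tree: B1–B2, B2–B3
Every bag has size at most 3, so the width is 3 − 1 = 2 and tw(G) ≤ 2. The edges 1–2–0–3–1 form a cycle, so G is not a tree and its treewidth is at least 2. Combining the bounds, tw(G) = 2.

2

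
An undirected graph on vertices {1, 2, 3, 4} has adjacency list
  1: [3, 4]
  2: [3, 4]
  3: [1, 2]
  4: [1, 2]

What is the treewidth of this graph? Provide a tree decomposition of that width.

Treewidth 2.
One such decomposition:
Bags: B1 = {2, 3, 4}  B2 = {1, 3, 4}
Tree: B1–B2

The largest bag has 3 vertices, giving width 2; this decomposition certifies tw(G) ≤ 2. For the lower bound, G contains the cycle 4–2–3–1–4, so G is not a forest; only forests have treewidth ≤ 1, hence tw(G) ≥ 2. The upper and lower bounds meet at 2, so that is the treewidth.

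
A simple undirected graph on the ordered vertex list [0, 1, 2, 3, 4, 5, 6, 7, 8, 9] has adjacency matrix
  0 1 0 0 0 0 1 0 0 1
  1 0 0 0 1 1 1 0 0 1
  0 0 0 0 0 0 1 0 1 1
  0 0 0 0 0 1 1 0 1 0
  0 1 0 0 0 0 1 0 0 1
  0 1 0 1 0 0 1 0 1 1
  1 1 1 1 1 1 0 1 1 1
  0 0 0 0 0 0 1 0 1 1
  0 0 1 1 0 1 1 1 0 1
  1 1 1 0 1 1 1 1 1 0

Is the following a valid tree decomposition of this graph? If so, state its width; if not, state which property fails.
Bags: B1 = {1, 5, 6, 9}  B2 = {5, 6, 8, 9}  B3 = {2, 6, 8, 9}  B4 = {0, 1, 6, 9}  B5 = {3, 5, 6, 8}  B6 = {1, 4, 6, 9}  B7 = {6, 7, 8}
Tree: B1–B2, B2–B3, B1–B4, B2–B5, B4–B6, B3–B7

No — edge (9,7) lies in no bag.

A tree decomposition must satisfy three properties: every vertex lies in some bag; for every edge, both endpoints lie together in some bag; and for every vertex, the bags containing it form a connected subtree. Here edge (9,7) lies in no bag, so the decomposition is invalid.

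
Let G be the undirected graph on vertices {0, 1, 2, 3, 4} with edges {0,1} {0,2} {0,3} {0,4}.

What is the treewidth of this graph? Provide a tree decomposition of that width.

Every bag has size at most 2, so the width is 2 − 1 = 1 and tw(G) ≤ 1. G has an edge, so its treewidth is at least 1. The upper and lower bounds meet at 1, so that is the treewidth.

Treewidth 1.
One optimal decomposition is:
Bags: B1 = {0, 4}  B2 = {0, 1}  B3 = {0, 3}  B4 = {0, 2}
Tree: B1–B2, B2–B3, B3–B4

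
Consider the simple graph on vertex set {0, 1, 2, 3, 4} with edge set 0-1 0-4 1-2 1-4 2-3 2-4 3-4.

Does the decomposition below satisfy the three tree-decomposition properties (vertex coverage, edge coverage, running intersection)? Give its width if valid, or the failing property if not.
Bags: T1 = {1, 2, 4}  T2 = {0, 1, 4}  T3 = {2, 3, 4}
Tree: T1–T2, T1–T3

Every vertex of G appears in some bag (union = {0, 1, 2, 3, 4}); every edge is covered by a bag; and for each vertex v the set of bags containing v is connected in the bag tree. The decomposition is therefore valid. The largest bag has 3 vertices, so the width is 2.

Yes; width 2.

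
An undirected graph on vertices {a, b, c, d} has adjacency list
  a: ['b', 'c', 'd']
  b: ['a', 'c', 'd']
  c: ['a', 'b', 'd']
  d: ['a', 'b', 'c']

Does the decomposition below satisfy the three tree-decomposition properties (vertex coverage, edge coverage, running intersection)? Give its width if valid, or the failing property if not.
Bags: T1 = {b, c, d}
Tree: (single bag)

No — vertex a appears in no bag.

A tree decomposition must satisfy three properties: every vertex lies in some bag; for every edge, both endpoints lie together in some bag; and for every vertex, the bags containing it form a connected subtree. Here vertex a appears in no bag, so the decomposition is invalid.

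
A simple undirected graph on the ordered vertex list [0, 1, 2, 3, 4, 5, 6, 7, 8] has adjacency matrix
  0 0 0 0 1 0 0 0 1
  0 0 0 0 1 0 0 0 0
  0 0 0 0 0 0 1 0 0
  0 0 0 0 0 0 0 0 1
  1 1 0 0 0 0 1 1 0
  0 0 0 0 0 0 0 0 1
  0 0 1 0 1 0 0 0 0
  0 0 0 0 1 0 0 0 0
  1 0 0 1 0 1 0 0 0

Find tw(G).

1

A width-1 tree decomposition is:
Bags: B1 = {0, 4}  B2 = {4, 6}  B3 = {0, 8}  B4 = {3, 8}  B5 = {2, 6}  B6 = {5, 8}  B7 = {1, 4}  B8 = {4, 7}
Tree: B1–B2, B1–B3, B3–B4, B2–B5, B3–B6, B2–B7, B1–B8
Each bag holds 2 vertices, so the decomposition has width 1, which upper-bounds the treewidth. Any graph with an edge has treewidth ≥ 1, and G has the edge 4–0. Therefore the treewidth is 1.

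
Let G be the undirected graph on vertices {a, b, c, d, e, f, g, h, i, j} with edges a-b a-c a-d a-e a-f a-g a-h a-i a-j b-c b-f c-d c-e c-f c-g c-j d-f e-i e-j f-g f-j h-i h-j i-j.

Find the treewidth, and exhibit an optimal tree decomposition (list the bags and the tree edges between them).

The largest bag has 4 vertices, giving width 3; this decomposition certifies tw(G) ≤ 3. On the other hand G contains the 4-clique {a, h, i, j}. A clique must lie in a single bag of any decomposition, so no decomposition can have width below 3. Hence tw(G) = 3 exactly.

Treewidth 3.
Bags: B1 = {a, c, e, j}  B2 = {a, c, f, j}  B3 = {a, b, c, f}  B4 = {a, e, i, j}  B5 = {a, c, f, g}  B6 = {a, c, d, f}  B7 = {a, h, i, j}
Tree: B1–B2, B2–B3, B1–B4, B3–B5, B5–B6, B4–B7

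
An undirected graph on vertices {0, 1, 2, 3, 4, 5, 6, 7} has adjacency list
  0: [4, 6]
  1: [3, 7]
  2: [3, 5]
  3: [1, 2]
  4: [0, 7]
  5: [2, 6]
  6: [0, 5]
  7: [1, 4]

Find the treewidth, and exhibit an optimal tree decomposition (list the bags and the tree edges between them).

Treewidth 2.
One such decomposition:
Bags: B1 = {0, 4, 6}  B2 = {4, 5, 6}  B3 = {2, 4, 5}  B4 = {2, 3, 4}  B5 = {1, 3, 4}  B6 = {1, 4, 7}
Tree: B1–B2, B2–B3, B3–B4, B4–B5, B5–B6

The largest bag has 3 vertices, giving width 2; this decomposition certifies tw(G) ≤ 2. Since 4–0–6–5–2–3–1–7–4 is a cycle in G, G is not acyclic. Forests are exactly the graphs of treewidth ≤ 1, so tw(G) ≥ 2. Therefore the treewidth is 2.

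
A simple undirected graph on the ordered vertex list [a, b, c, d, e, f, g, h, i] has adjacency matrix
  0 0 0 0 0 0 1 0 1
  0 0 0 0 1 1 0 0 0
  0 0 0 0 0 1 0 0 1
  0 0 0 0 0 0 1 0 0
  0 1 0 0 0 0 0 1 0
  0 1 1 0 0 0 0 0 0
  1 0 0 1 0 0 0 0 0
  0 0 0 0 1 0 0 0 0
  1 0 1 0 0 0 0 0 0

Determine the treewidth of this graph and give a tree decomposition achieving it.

Treewidth 1.
One optimal decomposition is:
Bags: B1 = {e, h}  B2 = {b, e}  B3 = {b, f}  B4 = {c, f}  B5 = {c, i}  B6 = {a, i}  B7 = {a, g}  B8 = {d, g}
Tree: B1–B2, B2–B3, B3–B4, B4–B5, B5–B6, B6–B7, B7–B8

The largest bag has 2 vertices, giving width 1; this decomposition certifies tw(G) ≤ 1. Since G has at least one edge (e.g. h–e), it is not an edgeless graph, so tw(G) ≥ 1. Combining the bounds, tw(G) = 1.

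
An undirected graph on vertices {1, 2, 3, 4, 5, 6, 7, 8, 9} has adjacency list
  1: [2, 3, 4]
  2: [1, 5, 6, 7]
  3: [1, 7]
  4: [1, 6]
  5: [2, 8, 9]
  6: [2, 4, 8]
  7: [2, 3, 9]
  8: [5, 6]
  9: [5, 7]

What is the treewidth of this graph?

3

A width-3 tree decomposition is:
Bags: B1 = {5, 7, 8, 9}  B2 = {2, 5, 7, 8}  B3 = {2, 6, 7, 8}  B4 = {2, 3, 6, 7}  B5 = {1, 2, 3, 6}  B6 = {1, 3, 4, 6}
Tree: B1–B2, B2–B3, B3–B4, B4–B5, B5–B6
The largest bag has 4 vertices, giving width 3; this decomposition certifies tw(G) ≤ 3. For the lower bound: the 4 vertex sets {5,8,9}, {7}, {2}, {1,3,4,6} are disjoint, each induces a connected subgraph, and every pair is joined by at least one edge of G. Contracting each set to a single vertex therefore yields K_{4} as a minor, and since treewidth is minor-monotone, tw(G) ≥ tw(K_{4}) = 3. The upper and lower bounds meet at 3, so that is the treewidth.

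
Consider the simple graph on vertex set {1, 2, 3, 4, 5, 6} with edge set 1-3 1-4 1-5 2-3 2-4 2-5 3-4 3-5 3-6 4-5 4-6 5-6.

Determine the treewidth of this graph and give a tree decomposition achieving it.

Every bag has size at most 4, so the width is 4 − 1 = 3 and tw(G) ≤ 3. On the other hand G contains the 4-clique {1, 3, 4, 5}. A clique must lie in a single bag of any decomposition, so no decomposition can have width below 3. Hence tw(G) = 3 exactly.

Treewidth 3.
Bags: B1 = {3, 4, 5, 6}  B2 = {2, 3, 4, 5}  B3 = {1, 3, 4, 5}
Tree: B1–B2, B2–B3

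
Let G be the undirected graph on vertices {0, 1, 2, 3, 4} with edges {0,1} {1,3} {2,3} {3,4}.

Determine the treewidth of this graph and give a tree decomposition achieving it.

The largest bag has 2 vertices, giving width 1; this decomposition certifies tw(G) ≤ 1. Since G has at least one edge (e.g. 1–3), it is not an edgeless graph, so tw(G) ≥ 1. The upper and lower bounds meet at 1, so that is the treewidth.

Treewidth 1.
One such decomposition:
Bags: B1 = {1, 3}  B2 = {0, 1}  B3 = {2, 3}  B4 = {3, 4}
Tree: B1–B2, B1–B3, B1–B4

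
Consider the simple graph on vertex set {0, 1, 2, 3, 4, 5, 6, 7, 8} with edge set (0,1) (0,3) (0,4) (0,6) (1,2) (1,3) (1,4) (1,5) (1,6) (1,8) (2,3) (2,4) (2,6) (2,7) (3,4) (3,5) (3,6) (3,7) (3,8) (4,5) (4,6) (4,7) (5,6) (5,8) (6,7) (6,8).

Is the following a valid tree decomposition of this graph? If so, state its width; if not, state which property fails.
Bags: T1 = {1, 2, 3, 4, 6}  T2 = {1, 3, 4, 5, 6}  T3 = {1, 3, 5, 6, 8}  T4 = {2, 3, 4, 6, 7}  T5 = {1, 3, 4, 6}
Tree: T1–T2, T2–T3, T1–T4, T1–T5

A tree decomposition must satisfy three properties: every vertex lies in some bag; for every edge, both endpoints lie together in some bag; and for every vertex, the bags containing it form a connected subtree. Here vertex 0 appears in no bag, so the decomposition is invalid.

No — vertex 0 appears in no bag.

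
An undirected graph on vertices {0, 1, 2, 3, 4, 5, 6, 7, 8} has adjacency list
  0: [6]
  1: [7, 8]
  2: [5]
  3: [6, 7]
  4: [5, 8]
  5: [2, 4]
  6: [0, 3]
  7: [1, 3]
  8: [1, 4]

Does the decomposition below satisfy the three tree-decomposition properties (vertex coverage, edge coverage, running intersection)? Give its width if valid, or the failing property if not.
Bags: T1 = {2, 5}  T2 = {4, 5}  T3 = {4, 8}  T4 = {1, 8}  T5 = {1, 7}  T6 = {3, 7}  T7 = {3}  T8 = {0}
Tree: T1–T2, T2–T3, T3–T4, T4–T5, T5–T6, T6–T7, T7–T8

No — vertex 6 appears in no bag.

A tree decomposition must satisfy three properties: every vertex lies in some bag; for every edge, both endpoints lie together in some bag; and for every vertex, the bags containing it form a connected subtree. Here vertex 6 appears in no bag, so the decomposition is invalid.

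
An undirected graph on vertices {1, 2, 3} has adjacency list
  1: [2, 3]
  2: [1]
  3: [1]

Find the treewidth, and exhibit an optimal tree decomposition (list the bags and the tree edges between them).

The largest bag has 2 vertices, giving width 1; this decomposition certifies tw(G) ≤ 1. Since G has at least one edge (e.g. 1–3), it is not an edgeless graph, so tw(G) ≥ 1. Hence tw(G) = 1 exactly.

Treewidth 1.
One optimal decomposition is:
Bags: B1 = {1, 3}  B2 = {1, 2}
Tree: B1–B2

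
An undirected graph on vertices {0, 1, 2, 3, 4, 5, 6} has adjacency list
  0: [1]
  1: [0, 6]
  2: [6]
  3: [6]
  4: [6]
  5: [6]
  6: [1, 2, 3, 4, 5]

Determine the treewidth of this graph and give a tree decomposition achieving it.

Each bag holds 2 vertices, so the decomposition has width 1, which upper-bounds the treewidth. Any graph with an edge has treewidth ≥ 1, and G has the edge 5–6. The upper and lower bounds meet at 1, so that is the treewidth.

Treewidth 1.
Bags: B1 = {5, 6}  B2 = {1, 6}  B3 = {3, 6}  B4 = {0, 1}  B5 = {4, 6}  B6 = {2, 6}
Tree: B1–B2, B1–B3, B2–B4, B2–B5, B1–B6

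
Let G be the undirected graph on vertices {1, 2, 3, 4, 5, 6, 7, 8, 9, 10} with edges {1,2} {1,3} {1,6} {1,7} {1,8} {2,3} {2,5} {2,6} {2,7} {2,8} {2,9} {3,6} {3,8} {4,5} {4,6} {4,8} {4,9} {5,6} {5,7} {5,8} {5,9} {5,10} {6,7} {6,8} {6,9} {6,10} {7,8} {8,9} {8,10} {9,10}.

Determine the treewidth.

A width-4 tree decomposition is:
Bags: B1 = {2, 5, 6, 8, 9}  B2 = {5, 6, 8, 9, 10}  B3 = {2, 5, 6, 7, 8}  B4 = {1, 2, 6, 7, 8}  B5 = {1, 2, 3, 6, 8}  B6 = {4, 5, 6, 8, 9}
Tree: B1–B2, B1–B3, B3–B4, B4–B5, B2–B6
Each bag holds 5 vertices, so the decomposition has width 4, which upper-bounds the treewidth. Conversely, {1, 2, 3, 6, 8} is a clique of size 5, and the vertices of any clique must share a bag in every tree decomposition; so some bag has ≥ 5 vertices and tw(G) ≥ 4. Combining the bounds, tw(G) = 4.

4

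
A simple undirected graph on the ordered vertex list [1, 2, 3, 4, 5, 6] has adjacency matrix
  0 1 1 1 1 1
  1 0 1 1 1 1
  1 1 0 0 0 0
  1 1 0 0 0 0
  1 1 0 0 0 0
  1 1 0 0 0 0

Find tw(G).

A width-2 tree decomposition is:
Bags: B1 = {1, 2, 5}  B2 = {1, 2, 4}  B3 = {1, 2, 6}  B4 = {1, 2, 3}
Tree: B1–B2, B1–B3, B3–B4
Every bag has size at most 3, so the width is 3 − 1 = 2 and tw(G) ≤ 2. Conversely, {1, 2, 3} is a clique of size 3, and the vertices of any clique must share a bag in every tree decomposition; so some bag has ≥ 3 vertices and tw(G) ≥ 2. Therefore the treewidth is 2.

2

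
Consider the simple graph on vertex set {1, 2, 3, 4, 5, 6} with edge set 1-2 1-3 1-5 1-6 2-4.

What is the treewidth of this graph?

A width-1 tree decomposition is:
Bags: B1 = {1, 5}  B2 = {1, 2}  B3 = {1, 3}  B4 = {1, 6}  B5 = {2, 4}
Tree: B1–B2, B2–B3, B3–B4, B2–B5
Each bag holds 2 vertices, so the decomposition has width 1, which upper-bounds the treewidth. Since G has at least one edge (e.g. 1–5), it is not an edgeless graph, so tw(G) ≥ 1. Combining the bounds, tw(G) = 1.

1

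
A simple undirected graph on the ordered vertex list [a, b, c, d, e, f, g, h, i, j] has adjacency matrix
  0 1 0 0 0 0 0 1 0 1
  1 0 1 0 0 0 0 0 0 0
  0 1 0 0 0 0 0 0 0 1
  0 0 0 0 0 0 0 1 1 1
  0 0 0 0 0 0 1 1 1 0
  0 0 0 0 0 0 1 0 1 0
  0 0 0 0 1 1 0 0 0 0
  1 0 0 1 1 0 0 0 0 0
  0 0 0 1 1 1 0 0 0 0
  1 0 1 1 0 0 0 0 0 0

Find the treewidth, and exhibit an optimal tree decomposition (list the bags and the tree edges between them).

Treewidth 2.
One optimal decomposition is:
Bags: B1 = {e, f, g}  B2 = {e, f, i}  B3 = {e, h, i}  B4 = {d, h, i}  B5 = {a, d, h}  B6 = {a, d, j}  B7 = {a, b, j}  B8 = {b, c, j}
Tree: B1–B2, B2–B3, B3–B4, B4–B5, B5–B6, B6–B7, B7–B8

Each bag holds 3 vertices, so the decomposition has width 2, which upper-bounds the treewidth. The edges g–f–i–e–g form a cycle, so G is not a tree and its treewidth is at least 2. Combining the bounds, tw(G) = 2.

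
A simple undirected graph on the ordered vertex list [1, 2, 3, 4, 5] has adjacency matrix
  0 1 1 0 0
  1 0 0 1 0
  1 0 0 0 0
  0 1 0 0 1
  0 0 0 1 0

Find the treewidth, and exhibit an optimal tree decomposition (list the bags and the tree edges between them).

Every bag has size at most 2, so the width is 2 − 1 = 1 and tw(G) ≤ 1. Since G has at least one edge (e.g. 3–1), it is not an edgeless graph, so tw(G) ≥ 1. Therefore the treewidth is 1.

Treewidth 1.
One optimal decomposition is:
Bags: B1 = {1, 3}  B2 = {1, 2}  B3 = {2, 4}  B4 = {4, 5}
Tree: B1–B2, B2–B3, B3–B4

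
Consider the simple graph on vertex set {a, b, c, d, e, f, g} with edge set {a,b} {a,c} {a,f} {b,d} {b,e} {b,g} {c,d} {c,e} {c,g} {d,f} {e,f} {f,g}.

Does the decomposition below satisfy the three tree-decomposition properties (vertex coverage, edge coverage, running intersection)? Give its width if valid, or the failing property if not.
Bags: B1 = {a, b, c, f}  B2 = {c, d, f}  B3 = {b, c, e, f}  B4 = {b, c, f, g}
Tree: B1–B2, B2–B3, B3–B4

A tree decomposition must satisfy three properties: every vertex lies in some bag; for every edge, both endpoints lie together in some bag; and for every vertex, the bags containing it form a connected subtree. Here edge (b,d) lies in no bag, so the decomposition is invalid.

No — edge (b,d) lies in no bag.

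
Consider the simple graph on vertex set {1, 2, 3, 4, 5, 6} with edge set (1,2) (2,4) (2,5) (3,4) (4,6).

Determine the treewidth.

A width-1 tree decomposition is:
Bags: B1 = {4, 6}  B2 = {2, 4}  B3 = {3, 4}  B4 = {1, 2}  B5 = {2, 5}
Tree: B1–B2, B2–B3, B2–B4, B4–B5
The largest bag has 2 vertices, giving width 1; this decomposition certifies tw(G) ≤ 1. G has an edge, so its treewidth is at least 1. Therefore the treewidth is 1.

1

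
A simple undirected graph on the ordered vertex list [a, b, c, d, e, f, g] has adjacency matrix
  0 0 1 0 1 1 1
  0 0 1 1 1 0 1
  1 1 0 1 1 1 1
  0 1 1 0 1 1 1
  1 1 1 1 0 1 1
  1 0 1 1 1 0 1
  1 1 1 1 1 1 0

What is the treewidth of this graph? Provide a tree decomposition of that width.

Treewidth 4.
One optimal decomposition is:
Bags: B1 = {c, d, e, f, g}  B2 = {b, c, d, e, g}  B3 = {a, c, e, f, g}
Tree: B1–B2, B1–B3

Every bag has size at most 5, so the width is 5 − 1 = 4 and tw(G) ≤ 4. For the lower bound, the 5 vertices {c, d, e, f, g} are pairwise adjacent, and any tree decomposition puts a clique entirely inside one bag — forcing width ≥ 4. Hence tw(G) = 4 exactly.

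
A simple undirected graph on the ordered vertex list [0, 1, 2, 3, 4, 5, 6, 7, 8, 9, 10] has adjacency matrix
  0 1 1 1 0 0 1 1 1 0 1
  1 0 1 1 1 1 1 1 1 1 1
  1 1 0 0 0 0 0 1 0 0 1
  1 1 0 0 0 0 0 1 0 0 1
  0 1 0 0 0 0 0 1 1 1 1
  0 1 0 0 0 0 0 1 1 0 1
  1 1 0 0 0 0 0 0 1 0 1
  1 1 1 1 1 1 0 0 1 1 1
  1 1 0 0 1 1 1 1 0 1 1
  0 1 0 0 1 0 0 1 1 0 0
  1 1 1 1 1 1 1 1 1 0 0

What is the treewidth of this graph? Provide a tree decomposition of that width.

The largest bag has 5 vertices, giving width 4; this decomposition certifies tw(G) ≤ 4. Conversely, {0, 1, 6, 8, 10} is a clique of size 5, and the vertices of any clique must share a bag in every tree decomposition; so some bag has ≥ 5 vertices and tw(G) ≥ 4. Therefore the treewidth is 4.

Treewidth 4.
One optimal decomposition is:
Bags: B1 = {0, 1, 2, 7, 10}  B2 = {0, 1, 7, 8, 10}  B3 = {1, 5, 7, 8, 10}  B4 = {1, 4, 7, 8, 10}  B5 = {0, 1, 3, 7, 10}  B6 = {1, 4, 7, 8, 9}  B7 = {0, 1, 6, 8, 10}
Tree: B1–B2, B2–B3, B3–B4, B1–B5, B4–B6, B2–B7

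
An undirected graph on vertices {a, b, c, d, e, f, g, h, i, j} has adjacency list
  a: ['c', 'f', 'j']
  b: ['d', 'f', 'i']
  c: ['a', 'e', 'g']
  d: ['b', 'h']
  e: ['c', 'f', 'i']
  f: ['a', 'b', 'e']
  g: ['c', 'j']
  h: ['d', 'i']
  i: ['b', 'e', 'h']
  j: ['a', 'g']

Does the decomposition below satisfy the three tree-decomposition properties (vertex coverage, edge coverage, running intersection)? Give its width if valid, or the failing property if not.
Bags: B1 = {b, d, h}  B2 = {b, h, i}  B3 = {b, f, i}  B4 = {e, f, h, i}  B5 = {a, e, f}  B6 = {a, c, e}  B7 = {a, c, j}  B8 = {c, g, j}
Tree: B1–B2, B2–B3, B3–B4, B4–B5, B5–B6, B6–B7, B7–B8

No — bags containing vertex h are not connected in the tree.

A tree decomposition must satisfy three properties: every vertex lies in some bag; for every edge, both endpoints lie together in some bag; and for every vertex, the bags containing it form a connected subtree. Here bags containing vertex h are not connected in the tree, so the decomposition is invalid.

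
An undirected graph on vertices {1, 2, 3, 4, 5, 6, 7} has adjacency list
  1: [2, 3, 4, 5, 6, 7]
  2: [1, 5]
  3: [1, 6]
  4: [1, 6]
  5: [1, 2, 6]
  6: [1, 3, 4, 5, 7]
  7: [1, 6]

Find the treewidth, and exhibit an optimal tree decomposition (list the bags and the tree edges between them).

Treewidth 2.
One optimal decomposition is:
Bags: B1 = {1, 5, 6}  B2 = {1, 6, 7}  B3 = {1, 2, 5}  B4 = {1, 3, 6}  B5 = {1, 4, 6}
Tree: B1–B2, B1–B3, B1–B4, B4–B5

The largest bag has 3 vertices, giving width 2; this decomposition certifies tw(G) ≤ 2. On the other hand G contains the 3-clique {1, 2, 5}. A clique must lie in a single bag of any decomposition, so no decomposition can have width below 2. The upper and lower bounds meet at 2, so that is the treewidth.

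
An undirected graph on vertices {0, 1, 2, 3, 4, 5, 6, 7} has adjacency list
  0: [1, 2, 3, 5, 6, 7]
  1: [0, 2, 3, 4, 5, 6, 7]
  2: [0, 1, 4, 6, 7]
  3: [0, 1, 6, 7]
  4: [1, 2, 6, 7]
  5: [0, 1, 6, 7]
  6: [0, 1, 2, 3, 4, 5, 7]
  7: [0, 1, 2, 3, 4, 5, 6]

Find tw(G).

A width-4 tree decomposition is:
Bags: B1 = {0, 1, 2, 6, 7}  B2 = {0, 1, 5, 6, 7}  B3 = {0, 1, 3, 6, 7}  B4 = {1, 2, 4, 6, 7}
Tree: B1–B2, B1–B3, B1–B4
Every bag has size at most 5, so the width is 5 − 1 = 4 and tw(G) ≤ 4. On the other hand G contains the 5-clique {0, 1, 2, 6, 7}. A clique must lie in a single bag of any decomposition, so no decomposition can have width below 4. Hence tw(G) = 4 exactly.

4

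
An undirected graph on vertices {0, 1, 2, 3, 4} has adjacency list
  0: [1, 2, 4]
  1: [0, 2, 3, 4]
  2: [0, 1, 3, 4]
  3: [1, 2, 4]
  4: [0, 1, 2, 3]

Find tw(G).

A width-3 tree decomposition is:
Bags: B1 = {1, 2, 3, 4}  B2 = {0, 1, 2, 4}
Tree: B1–B2
Every bag has size at most 4, so the width is 4 − 1 = 3 and tw(G) ≤ 3. Conversely, {0, 1, 2, 4} is a clique of size 4, and the vertices of any clique must share a bag in every tree decomposition; so some bag has ≥ 4 vertices and tw(G) ≥ 3. The upper and lower bounds meet at 3, so that is the treewidth.

3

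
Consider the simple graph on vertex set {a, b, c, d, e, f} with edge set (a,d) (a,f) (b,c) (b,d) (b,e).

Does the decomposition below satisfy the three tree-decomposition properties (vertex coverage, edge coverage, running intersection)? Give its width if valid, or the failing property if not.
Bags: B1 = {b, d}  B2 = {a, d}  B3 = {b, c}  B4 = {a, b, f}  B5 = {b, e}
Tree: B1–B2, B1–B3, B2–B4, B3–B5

No — bags containing vertex b are not connected in the tree.

A tree decomposition must satisfy three properties: every vertex lies in some bag; for every edge, both endpoints lie together in some bag; and for every vertex, the bags containing it form a connected subtree. Here bags containing vertex b are not connected in the tree, so the decomposition is invalid.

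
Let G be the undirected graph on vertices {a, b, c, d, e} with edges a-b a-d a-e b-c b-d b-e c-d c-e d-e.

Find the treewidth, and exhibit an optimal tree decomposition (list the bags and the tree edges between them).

Each bag holds 4 vertices, so the decomposition has width 3, which upper-bounds the treewidth. On the other hand G contains the 4-clique {b, c, d, e}. A clique must lie in a single bag of any decomposition, so no decomposition can have width below 3. The upper and lower bounds meet at 3, so that is the treewidth.

Treewidth 3.
One such decomposition:
Bags: B1 = {b, c, d, e}  B2 = {a, b, d, e}
Tree: B1–B2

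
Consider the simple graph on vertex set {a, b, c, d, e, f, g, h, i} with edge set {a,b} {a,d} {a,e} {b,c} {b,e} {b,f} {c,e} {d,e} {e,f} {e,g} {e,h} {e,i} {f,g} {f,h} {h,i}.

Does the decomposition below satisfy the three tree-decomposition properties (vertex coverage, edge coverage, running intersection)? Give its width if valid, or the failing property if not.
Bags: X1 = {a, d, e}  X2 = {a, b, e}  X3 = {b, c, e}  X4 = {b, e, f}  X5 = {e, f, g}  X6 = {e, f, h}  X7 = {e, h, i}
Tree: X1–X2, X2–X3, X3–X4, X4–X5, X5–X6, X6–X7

Yes; width 2.

Every vertex of G appears in some bag (union = {a, b, c, d, e, f, g, h, i}); every edge is covered by a bag; and for each vertex v the set of bags containing v is connected in the bag tree. The decomposition is therefore valid. The largest bag has 3 vertices, so the width is 2.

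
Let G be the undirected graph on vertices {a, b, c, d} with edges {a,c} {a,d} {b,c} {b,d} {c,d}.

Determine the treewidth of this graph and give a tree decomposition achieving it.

The largest bag has 3 vertices, giving width 2; this decomposition certifies tw(G) ≤ 2. For the lower bound, the 3 vertices {a, c, d} are pairwise adjacent, and any tree decomposition puts a clique entirely inside one bag — forcing width ≥ 2. Combining the bounds, tw(G) = 2.

Treewidth 2.
One such decomposition:
Bags: B1 = {b, c, d}  B2 = {a, c, d}
Tree: B1–B2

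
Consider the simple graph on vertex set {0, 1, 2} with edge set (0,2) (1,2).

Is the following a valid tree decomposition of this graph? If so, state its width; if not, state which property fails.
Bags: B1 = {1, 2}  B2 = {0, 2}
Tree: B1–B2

Yes; width 1.

Checking the three conditions: (i) the bags cover all of {0, 1, 2}; (ii) for each edge, some bag contains both endpoints; (iii) the bags containing any fixed vertex form a subtree. All hold, so the decomposition is valid with width 2 − 1 = 1.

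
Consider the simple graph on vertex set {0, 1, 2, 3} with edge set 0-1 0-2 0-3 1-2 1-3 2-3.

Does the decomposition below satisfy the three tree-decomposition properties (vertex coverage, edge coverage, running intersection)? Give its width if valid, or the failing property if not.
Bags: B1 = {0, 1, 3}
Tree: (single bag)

A tree decomposition must satisfy three properties: every vertex lies in some bag; for every edge, both endpoints lie together in some bag; and for every vertex, the bags containing it form a connected subtree. Here vertex 2 appears in no bag, so the decomposition is invalid.

No — vertex 2 appears in no bag.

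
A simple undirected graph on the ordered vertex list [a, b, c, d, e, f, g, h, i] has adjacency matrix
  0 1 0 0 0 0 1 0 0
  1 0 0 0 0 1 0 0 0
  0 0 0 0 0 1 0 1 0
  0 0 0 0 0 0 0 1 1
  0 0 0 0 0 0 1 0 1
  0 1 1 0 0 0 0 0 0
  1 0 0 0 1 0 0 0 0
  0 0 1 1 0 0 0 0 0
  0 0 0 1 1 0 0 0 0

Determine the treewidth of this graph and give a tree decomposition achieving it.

Every bag has size at most 3, so the width is 3 − 1 = 2 and tw(G) ≤ 2. For the lower bound, G contains the cycle c–f–b–a–g–e–i–d–h–c, so G is not a forest; only forests have treewidth ≤ 1, hence tw(G) ≥ 2. Combining the bounds, tw(G) = 2.

Treewidth 2.
One optimal decomposition is:
Bags: B1 = {b, c, f}  B2 = {a, b, c}  B3 = {a, c, g}  B4 = {c, e, g}  B5 = {c, e, i}  B6 = {c, d, i}  B7 = {c, d, h}
Tree: B1–B2, B2–B3, B3–B4, B4–B5, B5–B6, B6–B7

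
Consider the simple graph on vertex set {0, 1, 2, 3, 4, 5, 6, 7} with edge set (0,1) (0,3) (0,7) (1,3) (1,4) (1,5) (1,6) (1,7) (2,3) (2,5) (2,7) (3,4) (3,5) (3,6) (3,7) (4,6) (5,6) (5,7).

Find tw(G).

A width-3 tree decomposition is:
Bags: B1 = {1, 3, 5, 6}  B2 = {1, 3, 5, 7}  B3 = {1, 3, 4, 6}  B4 = {0, 1, 3, 7}  B5 = {2, 3, 5, 7}
Tree: B1–B2, B1–B3, B2–B4, B2–B5
The largest bag has 4 vertices, giving width 3; this decomposition certifies tw(G) ≤ 3. Conversely, {0, 1, 3, 7} is a clique of size 4, and the vertices of any clique must share a bag in every tree decomposition; so some bag has ≥ 4 vertices and tw(G) ≥ 3. Therefore the treewidth is 3.

3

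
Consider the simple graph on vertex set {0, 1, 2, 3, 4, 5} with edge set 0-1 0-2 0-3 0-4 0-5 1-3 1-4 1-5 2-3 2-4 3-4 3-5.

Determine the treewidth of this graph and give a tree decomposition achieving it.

Treewidth 3.
Bags: B1 = {0, 1, 3, 4}  B2 = {0, 2, 3, 4}  B3 = {0, 1, 3, 5}
Tree: B1–B2, B1–B3

Every bag has size at most 4, so the width is 4 − 1 = 3 and tw(G) ≤ 3. Conversely, {0, 1, 3, 4} is a clique of size 4, and the vertices of any clique must share a bag in every tree decomposition; so some bag has ≥ 4 vertices and tw(G) ≥ 3. Therefore the treewidth is 3.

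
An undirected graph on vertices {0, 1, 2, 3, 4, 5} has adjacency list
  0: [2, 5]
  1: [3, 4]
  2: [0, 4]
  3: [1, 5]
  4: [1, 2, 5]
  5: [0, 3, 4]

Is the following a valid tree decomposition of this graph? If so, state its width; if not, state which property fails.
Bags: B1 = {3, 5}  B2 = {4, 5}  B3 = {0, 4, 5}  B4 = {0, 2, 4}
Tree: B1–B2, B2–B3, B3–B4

No — vertex 1 appears in no bag.

A tree decomposition must satisfy three properties: every vertex lies in some bag; for every edge, both endpoints lie together in some bag; and for every vertex, the bags containing it form a connected subtree. Here vertex 1 appears in no bag, so the decomposition is invalid.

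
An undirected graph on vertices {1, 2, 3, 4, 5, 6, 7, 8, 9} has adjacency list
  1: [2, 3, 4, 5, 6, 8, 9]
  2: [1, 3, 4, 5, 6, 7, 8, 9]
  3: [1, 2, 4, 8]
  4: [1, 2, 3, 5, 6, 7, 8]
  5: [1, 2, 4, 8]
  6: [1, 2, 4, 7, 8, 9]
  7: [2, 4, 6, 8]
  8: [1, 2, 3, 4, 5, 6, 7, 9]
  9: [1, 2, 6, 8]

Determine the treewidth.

A width-4 tree decomposition is:
Bags: B1 = {1, 2, 4, 6, 8}  B2 = {2, 4, 6, 7, 8}  B3 = {1, 2, 6, 8, 9}  B4 = {1, 2, 3, 4, 8}  B5 = {1, 2, 4, 5, 8}
Tree: B1–B2, B1–B3, B1–B4, B4–B5
Each bag holds 5 vertices, so the decomposition has width 4, which upper-bounds the treewidth. Conversely, {1, 2, 6, 8, 9} is a clique of size 5, and the vertices of any clique must share a bag in every tree decomposition; so some bag has ≥ 5 vertices and tw(G) ≥ 4. Hence tw(G) = 4 exactly.

4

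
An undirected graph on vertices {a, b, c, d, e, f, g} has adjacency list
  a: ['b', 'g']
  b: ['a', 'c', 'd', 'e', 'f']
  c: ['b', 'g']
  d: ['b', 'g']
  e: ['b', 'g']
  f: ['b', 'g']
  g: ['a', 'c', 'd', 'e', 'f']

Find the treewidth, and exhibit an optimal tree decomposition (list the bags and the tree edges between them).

Treewidth 2.
One such decomposition:
Bags: B1 = {b, e, g}  B2 = {b, c, g}  B3 = {b, f, g}  B4 = {a, b, g}  B5 = {b, d, g}
Tree: B1–B2, B2–B3, B3–B4, B4–B5

Every bag has size at most 3, so the width is 3 − 1 = 2 and tw(G) ≤ 2. Since b–e–g–c–b is a cycle in G, G is not acyclic. Forests are exactly the graphs of treewidth ≤ 1, so tw(G) ≥ 2. Combining the bounds, tw(G) = 2.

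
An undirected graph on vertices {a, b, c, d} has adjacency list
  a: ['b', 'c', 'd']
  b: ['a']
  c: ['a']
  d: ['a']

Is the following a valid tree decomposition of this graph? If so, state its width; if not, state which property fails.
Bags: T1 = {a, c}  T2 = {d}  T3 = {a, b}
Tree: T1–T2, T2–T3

A tree decomposition must satisfy three properties: every vertex lies in some bag; for every edge, both endpoints lie together in some bag; and for every vertex, the bags containing it form a connected subtree. Here edge (a,d) lies in no bag, so the decomposition is invalid.

No — edge (a,d) lies in no bag.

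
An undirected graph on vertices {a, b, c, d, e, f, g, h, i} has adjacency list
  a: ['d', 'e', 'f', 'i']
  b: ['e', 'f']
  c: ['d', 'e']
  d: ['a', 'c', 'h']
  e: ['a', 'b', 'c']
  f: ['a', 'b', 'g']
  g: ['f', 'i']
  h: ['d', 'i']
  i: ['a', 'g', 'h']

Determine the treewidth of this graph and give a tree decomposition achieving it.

Treewidth 3.
One optimal decomposition is:
Bags: B1 = {c, d, h, i}  B2 = {a, c, d, i}  B3 = {a, c, e, i}  B4 = {a, e, g, i}  B5 = {a, e, f, g}  B6 = {b, e, f, g}
Tree: B1–B2, B2–B3, B3–B4, B4–B5, B5–B6

Each bag holds 4 vertices, so the decomposition has width 3, which upper-bounds the treewidth. For the lower bound: the 4 vertex sets {c,d,h}, {i}, {a}, {b,e,f,g} are disjoint, each induces a connected subgraph, and every pair is joined by at least one edge of G. Contracting each set to a single vertex therefore yields K_{4} as a minor, and since treewidth is minor-monotone, tw(G) ≥ tw(K_{4}) = 3. Therefore the treewidth is 3.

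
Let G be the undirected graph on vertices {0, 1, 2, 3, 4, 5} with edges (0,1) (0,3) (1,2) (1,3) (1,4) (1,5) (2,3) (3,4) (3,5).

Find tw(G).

A width-2 tree decomposition is:
Bags: B1 = {0, 1, 3}  B2 = {1, 2, 3}  B3 = {1, 3, 4}  B4 = {1, 3, 5}
Tree: B1–B2, B2–B3, B1–B4
Each bag holds 3 vertices, so the decomposition has width 2, which upper-bounds the treewidth. On the other hand G contains the 3-clique {0, 1, 3}. A clique must lie in a single bag of any decomposition, so no decomposition can have width below 2. Hence tw(G) = 2 exactly.

2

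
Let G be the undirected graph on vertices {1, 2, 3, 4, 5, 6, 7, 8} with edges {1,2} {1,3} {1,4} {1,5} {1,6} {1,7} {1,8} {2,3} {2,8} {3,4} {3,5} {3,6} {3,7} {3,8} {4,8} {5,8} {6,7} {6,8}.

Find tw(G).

3

A width-3 tree decomposition is:
Bags: B1 = {1, 3, 4, 8}  B2 = {1, 2, 3, 8}  B3 = {1, 3, 5, 8}  B4 = {1, 3, 6, 8}  B5 = {1, 3, 6, 7}
Tree: B1–B2, B1–B3, B2–B4, B4–B5
Every bag has size at most 4, so the width is 4 − 1 = 3 and tw(G) ≤ 3. For the lower bound, the 4 vertices {1, 2, 3, 8} are pairwise adjacent, and any tree decomposition puts a clique entirely inside one bag — forcing width ≥ 3. The upper and lower bounds meet at 3, so that is the treewidth.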